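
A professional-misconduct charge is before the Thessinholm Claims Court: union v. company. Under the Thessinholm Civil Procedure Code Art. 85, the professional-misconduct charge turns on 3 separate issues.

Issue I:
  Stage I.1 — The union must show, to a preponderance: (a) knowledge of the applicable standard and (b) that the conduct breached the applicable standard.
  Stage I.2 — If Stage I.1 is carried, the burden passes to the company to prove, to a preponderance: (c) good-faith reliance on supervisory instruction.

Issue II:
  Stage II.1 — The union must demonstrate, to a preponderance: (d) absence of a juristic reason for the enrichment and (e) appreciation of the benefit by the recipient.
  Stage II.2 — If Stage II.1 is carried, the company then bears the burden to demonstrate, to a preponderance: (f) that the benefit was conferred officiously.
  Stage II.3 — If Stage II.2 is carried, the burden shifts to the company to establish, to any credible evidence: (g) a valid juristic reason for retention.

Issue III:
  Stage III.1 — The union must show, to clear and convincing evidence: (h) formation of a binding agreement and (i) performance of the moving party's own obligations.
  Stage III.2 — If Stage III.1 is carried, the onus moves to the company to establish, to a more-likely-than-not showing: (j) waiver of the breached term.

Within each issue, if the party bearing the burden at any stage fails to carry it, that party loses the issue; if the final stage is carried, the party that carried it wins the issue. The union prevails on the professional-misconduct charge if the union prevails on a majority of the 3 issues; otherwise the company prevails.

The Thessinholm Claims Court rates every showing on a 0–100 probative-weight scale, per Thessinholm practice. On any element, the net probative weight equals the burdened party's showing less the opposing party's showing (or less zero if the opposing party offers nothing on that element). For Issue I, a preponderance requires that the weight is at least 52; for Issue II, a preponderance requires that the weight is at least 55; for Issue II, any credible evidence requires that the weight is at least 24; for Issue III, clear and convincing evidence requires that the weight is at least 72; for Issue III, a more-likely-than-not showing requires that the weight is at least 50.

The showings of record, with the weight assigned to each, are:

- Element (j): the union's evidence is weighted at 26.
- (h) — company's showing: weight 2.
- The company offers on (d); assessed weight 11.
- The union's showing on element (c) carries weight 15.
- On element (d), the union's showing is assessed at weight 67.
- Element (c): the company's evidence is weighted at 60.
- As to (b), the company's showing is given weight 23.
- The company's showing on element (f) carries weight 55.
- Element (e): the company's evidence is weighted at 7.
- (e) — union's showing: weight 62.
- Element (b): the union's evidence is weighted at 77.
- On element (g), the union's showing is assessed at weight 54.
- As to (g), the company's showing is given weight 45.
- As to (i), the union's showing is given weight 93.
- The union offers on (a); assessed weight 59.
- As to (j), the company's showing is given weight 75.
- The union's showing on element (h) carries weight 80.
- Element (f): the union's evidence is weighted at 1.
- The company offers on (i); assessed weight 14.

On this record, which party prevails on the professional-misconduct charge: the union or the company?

union

— Issue I —
Stage I.1 (union, a preponderance, weight is at least 52): (a) 59 ≥ 52 — meets; (b) net 77−23=54 ≥ 52 — meets.
  Stage I.1 carried; the burden shifts to the company.
Stage I.2 (company, a preponderance, weight is at least 52): (c) net 60−15=45 < 52 — fails.
  The company does not carry Stage I.2.
The union prevails on this issue.
— Issue II —
Stage II.1 — burden on union; standard: a preponderance (weight is at least 55).
    (d): 67 − 11 = 56 ≥ 55 [met]
    (e): 62 − 7 = 55 ≥ 55 [met]
  All elements met. The burden passes to the company.
Stage II.2 — burden on company; standard: a preponderance (weight is at least 55).
    (f): 55 − 1 = 54 < 55 [not met]
  Stage II.2 not carried; the company fails its burden.
The union prevails on this issue.
— Issue III —
At Stage III.1 the union must meet clear and convincing evidence (weight is at least 72): on (h) the weight is 80 less the opposing 2 gives net 78, ≥ 72, so (h) meets the standard; on (i) the weight is 93 less the opposing 14 gives net 79, ≥ 72, so (i) meets the standard.
  Stage III.1 is satisfied; the onus moves to the company.
At Stage III.2 the company must meet a more-likely-than-not showing (weight is at least 50): on (j) the weight is 75 less the opposing 26 gives net 49, which does not reach 50, so (j) does not meet the standard.
  Stage III.2 not carried; the company fails its burden.
So the union prevails on this issue.
Per-issue: Issue I → union; Issue II → union; Issue III → union. The union must prevail on a majority of issues; overall, the union prevails.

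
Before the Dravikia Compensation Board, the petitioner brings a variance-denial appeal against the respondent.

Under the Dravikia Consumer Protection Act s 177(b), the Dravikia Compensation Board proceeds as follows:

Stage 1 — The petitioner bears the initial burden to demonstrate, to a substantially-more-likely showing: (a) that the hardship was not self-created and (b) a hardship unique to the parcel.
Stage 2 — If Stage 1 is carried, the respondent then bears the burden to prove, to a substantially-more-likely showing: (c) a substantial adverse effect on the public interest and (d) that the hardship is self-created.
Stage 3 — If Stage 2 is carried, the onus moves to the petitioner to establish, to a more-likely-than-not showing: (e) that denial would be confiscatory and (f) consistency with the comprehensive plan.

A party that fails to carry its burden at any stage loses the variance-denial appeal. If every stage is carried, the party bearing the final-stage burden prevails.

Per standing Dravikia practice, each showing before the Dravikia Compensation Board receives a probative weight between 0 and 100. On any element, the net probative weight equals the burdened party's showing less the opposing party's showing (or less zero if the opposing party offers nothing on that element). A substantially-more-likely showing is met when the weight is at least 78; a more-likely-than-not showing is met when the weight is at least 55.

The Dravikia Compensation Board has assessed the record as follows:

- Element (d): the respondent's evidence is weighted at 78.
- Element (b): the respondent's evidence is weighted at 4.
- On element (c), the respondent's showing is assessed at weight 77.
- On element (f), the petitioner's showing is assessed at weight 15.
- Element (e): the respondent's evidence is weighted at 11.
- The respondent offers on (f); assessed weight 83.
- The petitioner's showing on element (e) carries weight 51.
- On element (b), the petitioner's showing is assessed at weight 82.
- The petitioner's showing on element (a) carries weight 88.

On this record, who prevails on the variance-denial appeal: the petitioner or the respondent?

petitioner

Stage 1 (petitioner, a substantially-more-likely showing, weight is at least 78): (a) 88 ≥ 78 — meets; (b) net 82−4=78 ≥ 78 — meets.
  Stage 1 is satisfied; the onus moves to the respondent.
Stage 2 (respondent, a substantially-more-likely showing, weight is at least 78): (c) 77 < 78 — fails; (d) 78 ≥ 78 — meets.
  Not every element is met, so the respondent fails to carry Stage 2.
So the petitioner prevails.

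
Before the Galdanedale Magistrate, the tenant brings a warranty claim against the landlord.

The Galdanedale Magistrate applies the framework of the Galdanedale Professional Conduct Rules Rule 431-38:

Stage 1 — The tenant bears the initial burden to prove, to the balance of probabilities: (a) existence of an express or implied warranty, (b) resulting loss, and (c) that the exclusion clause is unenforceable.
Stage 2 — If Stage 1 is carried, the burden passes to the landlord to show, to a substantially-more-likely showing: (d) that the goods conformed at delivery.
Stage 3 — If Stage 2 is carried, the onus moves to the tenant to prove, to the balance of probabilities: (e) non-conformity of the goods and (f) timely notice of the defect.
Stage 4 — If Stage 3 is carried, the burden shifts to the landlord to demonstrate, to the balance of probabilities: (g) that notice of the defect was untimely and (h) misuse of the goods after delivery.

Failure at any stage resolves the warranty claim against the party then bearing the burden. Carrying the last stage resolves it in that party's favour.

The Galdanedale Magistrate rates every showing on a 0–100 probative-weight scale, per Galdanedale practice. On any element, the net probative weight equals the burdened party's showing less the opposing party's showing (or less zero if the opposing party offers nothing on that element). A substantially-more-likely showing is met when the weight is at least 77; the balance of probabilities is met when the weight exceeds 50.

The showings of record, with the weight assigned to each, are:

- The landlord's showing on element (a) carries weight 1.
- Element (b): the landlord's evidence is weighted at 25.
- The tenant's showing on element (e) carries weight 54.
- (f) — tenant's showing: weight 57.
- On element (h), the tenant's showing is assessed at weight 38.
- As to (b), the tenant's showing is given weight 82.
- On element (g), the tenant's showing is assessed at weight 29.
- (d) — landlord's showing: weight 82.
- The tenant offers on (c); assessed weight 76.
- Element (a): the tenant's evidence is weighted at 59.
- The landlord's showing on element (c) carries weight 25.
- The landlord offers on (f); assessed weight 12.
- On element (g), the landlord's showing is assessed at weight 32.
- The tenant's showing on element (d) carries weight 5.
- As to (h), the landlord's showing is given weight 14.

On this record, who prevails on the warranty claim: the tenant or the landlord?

landlord

At Stage 1 the tenant must meet the balance of probabilities (weight exceeds 50): on (a) the weight is 59 less the opposing 1 gives net 58, > 50, so (a) meets the standard; on (b) the weight is 82 less the opposing 25 gives net 57, > 50, so (b) meets the standard; on (c) the weight is 76 less the opposing 25 gives net 51, which does exceed 50, so (c) meets the standard.
  Stage 1 carried; the burden shifts to the landlord.
At Stage 2 the landlord must meet a substantially-more-likely showing (weight is at least 77): on (d) the weight is 82 less the opposing 5 gives net 77, which does reach 77, so (d) meets the standard.
  Stage 2 is satisfied; the onus moves to the tenant.
At Stage 3 the tenant must meet the balance of probabilities (weight exceeds 50): on (e) the weight is 54, which does exceed 50, so (e) meets the standard; on (f) the weight is 57 less the opposing 12 gives net 45, which does not exceed 50, so (f) does not meet the standard.
  Stage 3 not carried; the tenant fails its burden.
So the landlord prevails.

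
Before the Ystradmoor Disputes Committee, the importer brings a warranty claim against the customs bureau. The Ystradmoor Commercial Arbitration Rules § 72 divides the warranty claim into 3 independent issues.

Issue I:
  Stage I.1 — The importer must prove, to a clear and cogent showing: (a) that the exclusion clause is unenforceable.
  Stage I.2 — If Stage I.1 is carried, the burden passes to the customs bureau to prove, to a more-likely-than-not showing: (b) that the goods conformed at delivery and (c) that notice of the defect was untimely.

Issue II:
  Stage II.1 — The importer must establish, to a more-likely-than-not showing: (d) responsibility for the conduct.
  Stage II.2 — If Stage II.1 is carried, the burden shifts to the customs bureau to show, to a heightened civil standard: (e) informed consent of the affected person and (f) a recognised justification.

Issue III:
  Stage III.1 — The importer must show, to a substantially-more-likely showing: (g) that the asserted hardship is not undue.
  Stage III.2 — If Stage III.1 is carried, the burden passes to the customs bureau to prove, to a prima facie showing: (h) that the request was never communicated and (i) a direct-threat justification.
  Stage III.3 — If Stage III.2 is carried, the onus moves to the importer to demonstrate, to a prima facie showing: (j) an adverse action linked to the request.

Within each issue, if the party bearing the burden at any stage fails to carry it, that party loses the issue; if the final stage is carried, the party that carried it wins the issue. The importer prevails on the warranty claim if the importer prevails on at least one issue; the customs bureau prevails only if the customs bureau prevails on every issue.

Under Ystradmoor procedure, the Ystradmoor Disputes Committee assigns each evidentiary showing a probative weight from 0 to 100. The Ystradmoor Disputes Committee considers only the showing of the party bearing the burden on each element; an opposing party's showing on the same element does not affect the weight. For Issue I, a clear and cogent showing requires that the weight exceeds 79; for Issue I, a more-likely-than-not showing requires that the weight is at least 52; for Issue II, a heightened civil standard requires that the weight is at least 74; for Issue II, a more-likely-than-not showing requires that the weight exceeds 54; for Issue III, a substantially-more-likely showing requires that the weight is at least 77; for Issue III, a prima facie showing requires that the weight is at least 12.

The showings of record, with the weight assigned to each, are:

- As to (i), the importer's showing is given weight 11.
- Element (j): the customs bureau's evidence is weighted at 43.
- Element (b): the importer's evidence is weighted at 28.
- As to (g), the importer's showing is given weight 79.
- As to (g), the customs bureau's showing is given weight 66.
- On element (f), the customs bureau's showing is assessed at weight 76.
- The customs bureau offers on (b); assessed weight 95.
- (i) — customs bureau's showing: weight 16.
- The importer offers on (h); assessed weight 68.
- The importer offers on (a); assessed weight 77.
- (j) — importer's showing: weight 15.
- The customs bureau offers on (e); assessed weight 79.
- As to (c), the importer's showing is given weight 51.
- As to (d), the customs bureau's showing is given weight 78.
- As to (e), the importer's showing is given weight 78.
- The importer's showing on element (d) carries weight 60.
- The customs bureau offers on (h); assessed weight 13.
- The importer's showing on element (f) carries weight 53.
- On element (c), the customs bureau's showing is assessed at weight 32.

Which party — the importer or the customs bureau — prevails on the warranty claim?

importer

— Issue I —
Stage I.1 — burden on importer; standard: a clear and cogent showing (weight exceeds 79).
    (a): 77 ≤ 79 [not met]
  Stage I.1 not carried; the importer fails its burden.
So the customs bureau prevails on this issue.
— Issue II —
Stage II.1 — burden on importer; standard: a more-likely-than-not showing (weight exceeds 54).
    (d): 60 (customs bureau's 78 disregarded) > 54 [met]
  All elements met. The burden passes to the customs bureau.
Stage II.2 — burden on customs bureau; standard: a heightened civil standard (weight is at least 74).
    (e): 79 (importer's 78 disregarded) ≥ 74 [met]
    (f): 76 (importer's 53 disregarded) ≥ 74 [met]
  The customs bureau carries the last stage.
Every stage carried; the customs bureau prevails on this issue.
— Issue III —
Stage III.1 (importer, a substantially-more-likely showing, weight is at least 77): (g) 79 (customs bureau's 66 disregarded) ≥ 77 — meets.
  Stage III.1 carried; the burden shifts to the customs bureau.
Stage III.2 (customs bureau, a prima facie showing, weight is at least 12): (h) 13 (importer's 68 disregarded) ≥ 12 — meets; (i) 16 (importer's 11 disregarded) ≥ 12 — meets.
  The customs bureau carries Stage III.2; the importer now bears the burden.
Stage III.3 (importer, a prima facie showing, weight is at least 12): (j) 15 (customs bureau's 43 disregarded) ≥ 12 — meets.
  The importer carries the last stage.
With every stage satisfied, the importer prevails on this issue.
Per-issue: Issue I → customs bureau; Issue II → customs bureau; Issue III → importer. The importer must prevail on at least one issue; overall, the importer prevails.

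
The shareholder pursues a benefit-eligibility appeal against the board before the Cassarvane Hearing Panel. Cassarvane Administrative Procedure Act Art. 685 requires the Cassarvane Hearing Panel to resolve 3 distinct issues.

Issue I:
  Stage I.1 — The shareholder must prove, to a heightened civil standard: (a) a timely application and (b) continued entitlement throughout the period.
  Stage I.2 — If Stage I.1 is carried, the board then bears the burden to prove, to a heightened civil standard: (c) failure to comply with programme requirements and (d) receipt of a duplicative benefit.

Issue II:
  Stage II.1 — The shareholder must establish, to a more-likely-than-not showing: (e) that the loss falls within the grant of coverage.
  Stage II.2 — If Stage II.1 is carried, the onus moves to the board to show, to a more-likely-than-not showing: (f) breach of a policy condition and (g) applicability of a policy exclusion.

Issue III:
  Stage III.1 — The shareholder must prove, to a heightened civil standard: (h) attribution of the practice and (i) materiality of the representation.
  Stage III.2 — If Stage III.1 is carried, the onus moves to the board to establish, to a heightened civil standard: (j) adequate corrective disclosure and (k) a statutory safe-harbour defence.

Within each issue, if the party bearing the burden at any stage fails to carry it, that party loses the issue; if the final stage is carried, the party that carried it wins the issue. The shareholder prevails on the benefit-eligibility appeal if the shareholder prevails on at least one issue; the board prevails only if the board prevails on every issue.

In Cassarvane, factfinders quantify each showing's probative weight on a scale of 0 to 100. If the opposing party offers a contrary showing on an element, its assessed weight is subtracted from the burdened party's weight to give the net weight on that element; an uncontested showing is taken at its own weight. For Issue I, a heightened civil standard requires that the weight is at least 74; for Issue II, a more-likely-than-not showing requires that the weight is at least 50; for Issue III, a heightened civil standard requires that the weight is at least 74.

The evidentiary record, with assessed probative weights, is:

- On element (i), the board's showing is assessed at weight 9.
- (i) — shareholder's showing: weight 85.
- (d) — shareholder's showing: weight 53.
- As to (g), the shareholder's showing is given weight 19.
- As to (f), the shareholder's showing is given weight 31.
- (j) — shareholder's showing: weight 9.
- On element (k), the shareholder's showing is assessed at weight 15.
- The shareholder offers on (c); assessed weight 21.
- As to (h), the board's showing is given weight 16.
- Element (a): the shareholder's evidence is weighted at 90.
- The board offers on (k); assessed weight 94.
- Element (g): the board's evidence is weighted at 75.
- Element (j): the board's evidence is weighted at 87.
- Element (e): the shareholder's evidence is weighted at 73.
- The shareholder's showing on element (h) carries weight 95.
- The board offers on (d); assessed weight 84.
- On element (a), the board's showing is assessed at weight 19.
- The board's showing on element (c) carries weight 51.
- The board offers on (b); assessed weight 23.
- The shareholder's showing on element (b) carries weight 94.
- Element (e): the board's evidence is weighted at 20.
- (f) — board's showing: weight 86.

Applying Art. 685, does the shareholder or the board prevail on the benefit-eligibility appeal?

board

— Issue I —
At Stage I.1 the shareholder must meet a heightened civil standard (weight is at least 74): on (a) the weight is 90 less the opposing 19 gives net 71, which does not reach 74, so (a) does not meet the standard; on (b) the weight is 94 less the opposing 23 gives net 71, which does not reach 74, so (b) does not meet the standard.
  The shareholder does not carry Stage I.1.
The board prevails on this issue.
— Issue II —
Stage II.1 (shareholder, a more-likely-than-not showing, weight is at least 50): (e) net 73−20=53 ≥ 50 — meets.
  Stage II.1 is satisfied; the onus moves to the board.
Stage II.2 (board, a more-likely-than-not showing, weight is at least 50): (f) net 86−31=55 ≥ 50 — meets; (g) net 75−19=56 ≥ 50 — meets.
  The board carries the last stage.
Every stage carried; the board prevails on this issue.
— Issue III —
At Stage III.1 the shareholder must meet a heightened civil standard (weight is at least 74): on (h) the weight is 95 less the opposing 16 gives net 79, which does reach 74, so (h) meets the standard; on (i) the weight is 85 less the opposing 9 gives net 76, ≥ 74, so (i) meets the standard.
  All elements met. The burden passes to the board.
At Stage III.2 the board must meet a heightened civil standard (weight is at least 74): on (j) the weight is 87 less the opposing 9 gives net 78, ≥ 74, so (j) meets the standard; on (k) the weight is 94 less the opposing 15 gives net 79, ≥ 74, so (k) meets the standard.
  The board carries the last stage.
Every stage carried; the board prevails on this issue.
Per-issue: Issue I → board; Issue II → board; Issue III → board. The shareholder must prevail on at least one issue; overall, the board prevails.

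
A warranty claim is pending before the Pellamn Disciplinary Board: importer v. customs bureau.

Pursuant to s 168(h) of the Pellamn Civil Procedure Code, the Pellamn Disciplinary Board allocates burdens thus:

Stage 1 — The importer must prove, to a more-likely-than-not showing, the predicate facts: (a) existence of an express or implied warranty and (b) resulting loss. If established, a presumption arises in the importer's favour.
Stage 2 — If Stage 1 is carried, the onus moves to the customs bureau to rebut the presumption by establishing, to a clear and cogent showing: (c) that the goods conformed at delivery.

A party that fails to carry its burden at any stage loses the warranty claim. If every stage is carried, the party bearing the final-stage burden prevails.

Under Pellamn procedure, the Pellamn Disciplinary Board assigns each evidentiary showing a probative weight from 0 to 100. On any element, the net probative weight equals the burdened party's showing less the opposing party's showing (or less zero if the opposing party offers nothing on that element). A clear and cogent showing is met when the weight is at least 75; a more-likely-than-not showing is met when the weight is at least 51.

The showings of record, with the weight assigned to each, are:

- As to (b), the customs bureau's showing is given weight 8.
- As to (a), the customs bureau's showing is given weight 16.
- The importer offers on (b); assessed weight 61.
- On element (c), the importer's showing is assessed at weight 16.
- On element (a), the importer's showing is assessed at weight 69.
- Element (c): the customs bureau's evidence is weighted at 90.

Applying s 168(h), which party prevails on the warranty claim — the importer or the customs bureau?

importer

Stage 1 (importer, a more-likely-than-not showing, weight is at least 51): (a) net 69−16=53 ≥ 51 — meets; (b) net 61−8=53 ≥ 51 — meets.
  Stage 1 is satisfied; the onus moves to the customs bureau.
Stage 2 (customs bureau, a clear and cogent showing, weight is at least 75): (c) net 90−16=74 < 75 — fails.
  Not every element is met, so the customs bureau fails to carry Stage 2.
The importer prevails.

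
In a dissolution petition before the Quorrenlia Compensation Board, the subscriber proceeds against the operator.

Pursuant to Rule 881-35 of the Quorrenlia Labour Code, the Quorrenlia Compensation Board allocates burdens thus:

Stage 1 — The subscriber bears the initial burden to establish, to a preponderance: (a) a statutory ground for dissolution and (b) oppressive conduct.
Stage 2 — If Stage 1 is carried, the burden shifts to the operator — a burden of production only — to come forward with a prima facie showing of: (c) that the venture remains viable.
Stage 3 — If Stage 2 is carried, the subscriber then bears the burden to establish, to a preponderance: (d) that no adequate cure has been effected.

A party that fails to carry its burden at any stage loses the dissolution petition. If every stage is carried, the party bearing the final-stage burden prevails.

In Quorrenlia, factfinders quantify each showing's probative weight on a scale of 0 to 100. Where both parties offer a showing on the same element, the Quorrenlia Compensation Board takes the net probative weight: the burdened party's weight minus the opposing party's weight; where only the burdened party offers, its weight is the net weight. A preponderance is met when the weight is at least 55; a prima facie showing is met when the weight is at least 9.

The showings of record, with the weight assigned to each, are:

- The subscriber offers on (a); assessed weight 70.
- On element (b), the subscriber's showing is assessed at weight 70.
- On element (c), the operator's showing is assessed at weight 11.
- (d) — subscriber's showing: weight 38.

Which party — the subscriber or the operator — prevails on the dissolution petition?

operator

Stage 1 — burden on subscriber; standard: a preponderance (weight is at least 55).
    (a): 70 ≥ 55 [met]
    (b): 70 ≥ 55 [met]
  Stage 1 is satisfied; the onus moves to the operator.
Stage 2 — burden on operator; standard: a prima facie showing (weight is at least 9).
    (c): 11 ≥ 9 [met]
  All elements met. The burden passes to the subscriber.
Stage 3 — burden on subscriber; standard: a preponderance (weight is at least 55).
    (d): 38 < 55 [not met]
  The subscriber does not carry Stage 3.
The operator prevails.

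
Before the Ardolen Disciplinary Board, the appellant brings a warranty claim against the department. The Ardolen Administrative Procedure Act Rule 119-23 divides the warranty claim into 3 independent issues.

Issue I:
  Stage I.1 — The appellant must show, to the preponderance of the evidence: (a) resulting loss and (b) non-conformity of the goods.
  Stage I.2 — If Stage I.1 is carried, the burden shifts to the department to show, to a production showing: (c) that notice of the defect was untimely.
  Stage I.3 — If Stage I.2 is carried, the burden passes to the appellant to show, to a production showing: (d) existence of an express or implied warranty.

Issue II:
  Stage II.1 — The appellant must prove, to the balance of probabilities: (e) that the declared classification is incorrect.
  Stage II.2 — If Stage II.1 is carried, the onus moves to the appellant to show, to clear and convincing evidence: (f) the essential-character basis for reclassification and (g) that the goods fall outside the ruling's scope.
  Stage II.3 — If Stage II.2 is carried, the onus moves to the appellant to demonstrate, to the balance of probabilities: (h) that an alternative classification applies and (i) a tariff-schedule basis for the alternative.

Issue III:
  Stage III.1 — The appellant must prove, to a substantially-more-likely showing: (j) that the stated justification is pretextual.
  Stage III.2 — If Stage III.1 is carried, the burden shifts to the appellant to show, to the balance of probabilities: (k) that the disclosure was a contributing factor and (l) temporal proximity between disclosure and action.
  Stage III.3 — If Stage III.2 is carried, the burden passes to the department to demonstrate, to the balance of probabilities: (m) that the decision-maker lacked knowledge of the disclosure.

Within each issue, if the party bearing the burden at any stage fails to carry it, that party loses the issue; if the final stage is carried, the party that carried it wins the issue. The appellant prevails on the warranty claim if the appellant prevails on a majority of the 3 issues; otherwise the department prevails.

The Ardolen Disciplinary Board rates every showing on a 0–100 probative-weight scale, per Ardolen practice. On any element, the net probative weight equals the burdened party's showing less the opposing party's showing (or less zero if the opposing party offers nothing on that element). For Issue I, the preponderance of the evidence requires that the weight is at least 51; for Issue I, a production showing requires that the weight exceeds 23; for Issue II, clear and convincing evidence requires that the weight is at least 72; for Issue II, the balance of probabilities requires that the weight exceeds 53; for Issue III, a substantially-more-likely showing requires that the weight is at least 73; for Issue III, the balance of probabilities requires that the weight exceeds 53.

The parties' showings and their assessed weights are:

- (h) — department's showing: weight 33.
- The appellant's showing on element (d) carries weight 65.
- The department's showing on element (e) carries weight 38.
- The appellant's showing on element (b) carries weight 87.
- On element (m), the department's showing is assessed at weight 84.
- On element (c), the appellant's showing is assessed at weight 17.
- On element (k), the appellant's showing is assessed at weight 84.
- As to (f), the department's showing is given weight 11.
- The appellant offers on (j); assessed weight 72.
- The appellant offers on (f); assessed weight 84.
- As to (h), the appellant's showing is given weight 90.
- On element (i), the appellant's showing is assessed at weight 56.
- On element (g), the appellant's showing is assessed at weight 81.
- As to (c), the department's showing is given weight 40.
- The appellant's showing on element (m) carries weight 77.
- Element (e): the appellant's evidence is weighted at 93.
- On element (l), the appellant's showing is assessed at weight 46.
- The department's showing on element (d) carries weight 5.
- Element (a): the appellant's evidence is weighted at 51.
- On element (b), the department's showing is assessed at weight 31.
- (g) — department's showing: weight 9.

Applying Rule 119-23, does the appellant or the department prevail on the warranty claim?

— Issue I —
At Stage I.1 the appellant must meet the preponderance of the evidence (weight is at least 51): on (a) the weight is 51, ≥ 51, so (a) meets the standard; on (b) the weight is 87 less the opposing 31 gives net 56, which does reach 51, so (b) meets the standard.
  All elements met. The burden passes to the department.
At Stage I.2 the department must meet a production showing (weight exceeds 23): on (c) the weight is 40 less the opposing 17 gives net 23, ≤ 23, so (c) does not meet the standard.
  Not every element is met, so the department fails to carry Stage I.2.
So the appellant prevails on this issue.
— Issue II —
Stage II.1 — burden on appellant; standard: the balance of probabilities (weight exceeds 53).
    (e): 93 − 38 = 55 > 53 [met]
  Stage II.1 carried; the burden remains with the appellant.
Stage II.2 — burden on appellant; standard: clear and convincing evidence (weight is at least 72).
    (f): 84 − 11 = 73 ≥ 72 [met]
    (g): 81 − 9 = 72 ≥ 72 [met]
  All elements met. The appellant retains the burden for Stage II.3.
Stage II.3 — burden on appellant; standard: the balance of probabilities (weight exceeds 53).
    (h): 90 − 33 = 57 > 53 [met]
    (i): 56 > 53 [met]
  Stage II.3 carried; the final stage is satisfied.
With every stage satisfied, the appellant prevails on this issue.
— Issue III —
Stage III.1 (appellant, a substantially-more-likely showing, weight is at least 73): (j) 72 < 73 — fails.
  Stage III.1 not carried; the appellant fails its burden.
The department prevails on this issue.
Per-issue: Issue I → appellant; Issue II → appellant; Issue III → department. The appellant must prevail on a majority of issues; overall, the appellant prevails.

appellant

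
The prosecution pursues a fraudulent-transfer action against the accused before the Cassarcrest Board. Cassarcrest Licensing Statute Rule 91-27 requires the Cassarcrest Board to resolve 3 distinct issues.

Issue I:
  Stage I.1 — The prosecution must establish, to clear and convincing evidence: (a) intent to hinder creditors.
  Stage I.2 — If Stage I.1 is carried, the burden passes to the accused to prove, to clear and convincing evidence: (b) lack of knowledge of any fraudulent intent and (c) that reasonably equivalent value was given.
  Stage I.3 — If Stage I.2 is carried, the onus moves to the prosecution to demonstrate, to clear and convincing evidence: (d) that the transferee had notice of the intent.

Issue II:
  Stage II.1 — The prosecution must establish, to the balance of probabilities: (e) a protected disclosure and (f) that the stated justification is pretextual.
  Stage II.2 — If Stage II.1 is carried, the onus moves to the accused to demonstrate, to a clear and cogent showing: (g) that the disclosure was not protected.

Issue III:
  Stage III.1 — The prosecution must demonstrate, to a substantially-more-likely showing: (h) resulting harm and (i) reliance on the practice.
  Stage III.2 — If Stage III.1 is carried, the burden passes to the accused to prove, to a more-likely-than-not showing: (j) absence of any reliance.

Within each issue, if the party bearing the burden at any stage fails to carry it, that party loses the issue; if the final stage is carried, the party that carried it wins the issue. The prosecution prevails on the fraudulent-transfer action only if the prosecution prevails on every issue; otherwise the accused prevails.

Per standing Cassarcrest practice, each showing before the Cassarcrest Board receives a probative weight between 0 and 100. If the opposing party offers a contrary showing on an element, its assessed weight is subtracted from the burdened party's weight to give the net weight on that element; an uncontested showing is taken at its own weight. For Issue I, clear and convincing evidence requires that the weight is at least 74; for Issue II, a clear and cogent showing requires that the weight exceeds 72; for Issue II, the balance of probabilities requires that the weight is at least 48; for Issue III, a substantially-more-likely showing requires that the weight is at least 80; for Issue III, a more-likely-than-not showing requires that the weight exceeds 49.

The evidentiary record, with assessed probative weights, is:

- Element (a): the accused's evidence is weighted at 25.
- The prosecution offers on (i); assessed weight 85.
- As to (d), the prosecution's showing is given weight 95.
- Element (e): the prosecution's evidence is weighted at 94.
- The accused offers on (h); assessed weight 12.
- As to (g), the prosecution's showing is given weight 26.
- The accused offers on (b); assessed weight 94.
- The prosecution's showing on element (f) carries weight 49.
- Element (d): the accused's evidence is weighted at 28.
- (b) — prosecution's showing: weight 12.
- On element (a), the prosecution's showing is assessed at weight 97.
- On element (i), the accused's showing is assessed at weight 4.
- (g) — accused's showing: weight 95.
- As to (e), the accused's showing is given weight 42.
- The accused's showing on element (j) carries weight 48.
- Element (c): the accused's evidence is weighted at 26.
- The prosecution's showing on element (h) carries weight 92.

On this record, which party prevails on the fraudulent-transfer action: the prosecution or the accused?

accused

— Issue I —
Stage I.1 — burden on prosecution; standard: clear and convincing evidence (weight is at least 74).
    (a): 97 − 25 = 72 < 74 [not met]
  The prosecution does not carry Stage I.1.
So the accused prevails on this issue.
— Issue II —
Stage II.1 — burden on prosecution; standard: the balance of probabilities (weight is at least 48).
    (e): 94 − 42 = 52 ≥ 48 [met]
    (f): 49 ≥ 48 [met]
  Stage II.1 is satisfied; the onus moves to the accused.
Stage II.2 — burden on accused; standard: a clear and cogent showing (weight exceeds 72).
    (g): 95 − 26 = 69 ≤ 72 [not met]
  Not every element is met, so the accused fails to carry Stage II.2.
The prosecution prevails on this issue.
— Issue III —
Stage III.1 (prosecution, a substantially-more-likely showing, weight is at least 80): (h) net 92−12=80 ≥ 80 — meets; (i) net 85−4=81 ≥ 80 — meets.
  Stage III.1 carried; the burden shifts to the accused.
Stage III.2 (accused, a more-likely-than-not showing, weight exceeds 49): (j) 48 ≤ 49 — fails.
  Stage III.2 not carried; the accused fails its burden.
The prosecution prevails on this issue.
Per-issue: Issue I → accused; Issue II → prosecution; Issue III → prosecution. The prosecution must prevail on every issue; overall, the accused prevails.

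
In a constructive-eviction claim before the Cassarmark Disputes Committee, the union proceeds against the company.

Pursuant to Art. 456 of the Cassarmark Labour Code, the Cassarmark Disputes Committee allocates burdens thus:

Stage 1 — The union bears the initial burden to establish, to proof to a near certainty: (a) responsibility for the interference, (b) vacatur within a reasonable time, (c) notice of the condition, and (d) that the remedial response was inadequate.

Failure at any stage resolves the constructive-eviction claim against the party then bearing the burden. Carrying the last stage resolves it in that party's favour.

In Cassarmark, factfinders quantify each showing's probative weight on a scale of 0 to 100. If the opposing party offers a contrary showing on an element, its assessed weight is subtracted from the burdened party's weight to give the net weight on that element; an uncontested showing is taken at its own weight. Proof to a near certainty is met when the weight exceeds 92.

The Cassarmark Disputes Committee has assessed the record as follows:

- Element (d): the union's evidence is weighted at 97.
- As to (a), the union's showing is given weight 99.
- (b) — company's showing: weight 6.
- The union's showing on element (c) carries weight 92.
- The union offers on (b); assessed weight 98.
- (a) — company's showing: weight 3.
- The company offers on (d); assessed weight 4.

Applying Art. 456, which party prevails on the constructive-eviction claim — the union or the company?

Stage 1 (union, proof to a near certainty, weight exceeds 92): (a) net 99−3=96 > 92 — meets; (b) net 98−6=92 ≤ 92 — fails; (c) 92 ≤ 92 — fails; (d) net 97−4=93 > 92 — meets.
  The union does not carry Stage 1.
So the company prevails.

company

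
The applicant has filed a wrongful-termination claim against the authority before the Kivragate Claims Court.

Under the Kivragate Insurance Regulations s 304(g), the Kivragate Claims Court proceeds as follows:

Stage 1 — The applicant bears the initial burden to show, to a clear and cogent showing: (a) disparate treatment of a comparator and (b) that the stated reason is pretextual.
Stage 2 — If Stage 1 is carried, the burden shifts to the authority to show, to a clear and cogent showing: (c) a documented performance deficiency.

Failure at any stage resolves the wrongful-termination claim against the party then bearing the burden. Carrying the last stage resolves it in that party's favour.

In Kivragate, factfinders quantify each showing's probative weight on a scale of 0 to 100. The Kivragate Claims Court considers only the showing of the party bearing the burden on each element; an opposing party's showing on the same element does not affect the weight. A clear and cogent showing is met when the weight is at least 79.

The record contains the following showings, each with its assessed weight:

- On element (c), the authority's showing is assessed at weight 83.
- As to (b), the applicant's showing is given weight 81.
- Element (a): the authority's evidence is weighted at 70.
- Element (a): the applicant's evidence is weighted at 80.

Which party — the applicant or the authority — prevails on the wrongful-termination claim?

Stage 1 (applicant, a clear and cogent showing, weight is at least 79): (a) 80 (authority's 70 disregarded) ≥ 79 — meets; (b) 81 ≥ 79 — meets.
  All elements met. The burden passes to the authority.
Stage 2 (authority, a clear and cogent showing, weight is at least 79): (c) 83 ≥ 79 — meets.
  All elements met at the final stage.
All stages carried — the authority prevails.

authority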